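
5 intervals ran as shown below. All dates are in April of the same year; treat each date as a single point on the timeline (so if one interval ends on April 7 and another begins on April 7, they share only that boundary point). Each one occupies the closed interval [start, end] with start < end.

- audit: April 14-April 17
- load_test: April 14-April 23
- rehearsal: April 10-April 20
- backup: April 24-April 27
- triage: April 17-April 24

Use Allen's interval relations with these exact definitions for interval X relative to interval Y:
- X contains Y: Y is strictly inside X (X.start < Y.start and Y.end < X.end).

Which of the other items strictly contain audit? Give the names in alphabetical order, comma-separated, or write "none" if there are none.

rehearsal

Target audit = [April 14, April 17].
backup [April 24, April 27] → after → no.
load_test [April 14, April 23] → started-by → no.
rehearsal [April 10, April 20] → contains → yes.
triage [April 17, April 24] → met-by → no.
Result: rehearsal.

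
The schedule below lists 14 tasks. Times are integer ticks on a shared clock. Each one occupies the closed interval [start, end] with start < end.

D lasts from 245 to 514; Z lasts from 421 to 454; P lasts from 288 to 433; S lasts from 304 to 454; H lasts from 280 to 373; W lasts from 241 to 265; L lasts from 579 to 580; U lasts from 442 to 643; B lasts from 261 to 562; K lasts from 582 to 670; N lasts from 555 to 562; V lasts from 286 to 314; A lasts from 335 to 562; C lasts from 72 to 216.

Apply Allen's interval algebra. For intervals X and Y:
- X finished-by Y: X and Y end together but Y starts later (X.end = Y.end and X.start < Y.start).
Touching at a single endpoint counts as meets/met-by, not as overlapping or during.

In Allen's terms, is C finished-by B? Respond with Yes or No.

No

C = [72, 216], B = [261, 562].
Actual relation of C to B: before.
Asked whether 'finished-by' holds → No.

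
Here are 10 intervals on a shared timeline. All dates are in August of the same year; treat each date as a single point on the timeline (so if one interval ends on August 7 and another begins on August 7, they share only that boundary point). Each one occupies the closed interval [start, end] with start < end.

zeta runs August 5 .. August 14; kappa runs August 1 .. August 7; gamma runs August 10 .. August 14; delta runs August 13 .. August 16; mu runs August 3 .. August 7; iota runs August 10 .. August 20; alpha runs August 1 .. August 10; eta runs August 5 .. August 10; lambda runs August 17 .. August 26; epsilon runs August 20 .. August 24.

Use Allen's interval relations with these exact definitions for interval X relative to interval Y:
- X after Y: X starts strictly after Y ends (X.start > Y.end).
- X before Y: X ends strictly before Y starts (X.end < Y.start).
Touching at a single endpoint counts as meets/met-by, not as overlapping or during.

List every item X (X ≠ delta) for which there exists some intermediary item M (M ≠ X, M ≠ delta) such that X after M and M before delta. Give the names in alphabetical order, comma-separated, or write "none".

Target delta = [August 13, August 16].
Intermediaries M with M before delta: alpha, eta, kappa, mu.
Via alpha — items with X after alpha: epsilon, lambda.
Via eta — items with X after eta: epsilon, lambda.
Via kappa — items with X after kappa: epsilon, gamma, iota, lambda.
Via mu — items with X after mu: epsilon, gamma, iota, lambda.
Union: epsilon, gamma, iota, lambda.

epsilon, gamma, iota, lambda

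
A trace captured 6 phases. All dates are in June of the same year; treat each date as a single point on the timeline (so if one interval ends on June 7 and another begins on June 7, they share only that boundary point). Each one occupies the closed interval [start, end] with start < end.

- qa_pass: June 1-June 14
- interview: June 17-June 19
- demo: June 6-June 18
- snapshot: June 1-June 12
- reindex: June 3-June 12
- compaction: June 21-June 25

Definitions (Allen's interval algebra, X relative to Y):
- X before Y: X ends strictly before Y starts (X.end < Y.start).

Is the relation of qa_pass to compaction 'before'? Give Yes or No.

Yes

qa_pass = [June 1, June 14], compaction = [June 21, June 25].
Actual relation of qa_pass to compaction: before.
Asked whether 'before' holds → Yes.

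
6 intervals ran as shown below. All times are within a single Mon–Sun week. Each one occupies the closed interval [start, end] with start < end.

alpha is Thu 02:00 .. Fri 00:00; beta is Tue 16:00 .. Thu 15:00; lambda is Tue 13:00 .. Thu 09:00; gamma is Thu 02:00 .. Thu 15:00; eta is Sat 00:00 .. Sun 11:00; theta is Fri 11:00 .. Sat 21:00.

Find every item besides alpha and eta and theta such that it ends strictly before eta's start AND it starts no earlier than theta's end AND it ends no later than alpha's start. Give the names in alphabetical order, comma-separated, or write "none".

none

Conditions: its end is strictly before eta's start (X.end < Sat 00:00) AND its start is no earlier than theta's end (X.start >= Sat 21:00) AND its end is no later than alpha's start (X.end <= Thu 02:00).
beta: end Thu 15:00 < Sat 00:00? ✓; start Tue 16:00 >= Sat 21:00? ✗; end Thu 15:00 <= Thu 02:00? ✗ → no.
gamma: end Thu 15:00 < Sat 00:00? ✓; start Thu 02:00 >= Sat 21:00? ✗; end Thu 15:00 <= Thu 02:00? ✗ → no.
lambda: end Thu 09:00 < Sat 00:00? ✓; start Tue 13:00 >= Sat 21:00? ✗; end Thu 09:00 <= Thu 02:00? ✗ → no.
Result: none.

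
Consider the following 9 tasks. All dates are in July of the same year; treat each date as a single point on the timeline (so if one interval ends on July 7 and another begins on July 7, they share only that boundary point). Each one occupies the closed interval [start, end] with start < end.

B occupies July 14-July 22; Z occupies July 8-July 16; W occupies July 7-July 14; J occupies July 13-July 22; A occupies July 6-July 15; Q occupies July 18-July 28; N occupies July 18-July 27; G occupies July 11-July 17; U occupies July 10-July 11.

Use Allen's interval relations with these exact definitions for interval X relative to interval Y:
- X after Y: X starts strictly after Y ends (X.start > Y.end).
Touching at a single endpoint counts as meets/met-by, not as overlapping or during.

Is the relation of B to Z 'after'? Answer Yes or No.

B = [July 14, July 22], Z = [July 8, July 16].
Actual relation of B to Z: overlapped-by.
Asked whether 'after' holds → No.

No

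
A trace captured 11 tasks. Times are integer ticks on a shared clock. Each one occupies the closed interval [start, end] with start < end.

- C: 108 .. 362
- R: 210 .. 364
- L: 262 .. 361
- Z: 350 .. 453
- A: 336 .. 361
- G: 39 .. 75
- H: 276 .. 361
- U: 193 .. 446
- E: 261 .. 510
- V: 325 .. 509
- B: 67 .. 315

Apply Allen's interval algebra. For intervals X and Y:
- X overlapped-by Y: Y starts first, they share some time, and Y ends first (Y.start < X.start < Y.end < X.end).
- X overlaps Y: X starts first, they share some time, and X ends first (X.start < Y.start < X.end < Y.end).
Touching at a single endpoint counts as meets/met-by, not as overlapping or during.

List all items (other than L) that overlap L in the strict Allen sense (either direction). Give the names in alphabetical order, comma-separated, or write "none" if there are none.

Target L = [262, 361].
A [336, 361] → finishes → no.
B [67, 315] → overlaps → yes.
C [108, 362] → contains → no.
E [261, 510] → contains → no.
G [39, 75] → before → no.
H [276, 361] → finishes → no.
R [210, 364] → contains → no.
U [193, 446] → contains → no.
V [325, 509] → overlapped-by → yes.
Z [350, 453] → overlapped-by → yes.
Result: B, V, Z.

B, V, Z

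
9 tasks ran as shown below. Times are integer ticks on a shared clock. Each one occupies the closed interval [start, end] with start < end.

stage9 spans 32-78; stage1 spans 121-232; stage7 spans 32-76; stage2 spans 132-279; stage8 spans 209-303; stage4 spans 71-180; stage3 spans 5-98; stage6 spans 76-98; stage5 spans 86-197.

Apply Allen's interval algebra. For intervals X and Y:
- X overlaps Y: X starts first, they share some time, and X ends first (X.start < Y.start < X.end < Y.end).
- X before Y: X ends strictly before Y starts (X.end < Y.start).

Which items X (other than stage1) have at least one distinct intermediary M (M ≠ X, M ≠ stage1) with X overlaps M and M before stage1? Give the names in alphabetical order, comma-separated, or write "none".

Target stage1 = [121, 232].
Intermediaries M with M before stage1: stage3, stage6, stage7, stage9.
Via stage3 — items with X overlaps stage3: none.
Via stage6 — items with X overlaps stage6: stage9.
Via stage7 — items with X overlaps stage7: none.
Via stage9 — items with X overlaps stage9: none.
Union: stage9.

stage9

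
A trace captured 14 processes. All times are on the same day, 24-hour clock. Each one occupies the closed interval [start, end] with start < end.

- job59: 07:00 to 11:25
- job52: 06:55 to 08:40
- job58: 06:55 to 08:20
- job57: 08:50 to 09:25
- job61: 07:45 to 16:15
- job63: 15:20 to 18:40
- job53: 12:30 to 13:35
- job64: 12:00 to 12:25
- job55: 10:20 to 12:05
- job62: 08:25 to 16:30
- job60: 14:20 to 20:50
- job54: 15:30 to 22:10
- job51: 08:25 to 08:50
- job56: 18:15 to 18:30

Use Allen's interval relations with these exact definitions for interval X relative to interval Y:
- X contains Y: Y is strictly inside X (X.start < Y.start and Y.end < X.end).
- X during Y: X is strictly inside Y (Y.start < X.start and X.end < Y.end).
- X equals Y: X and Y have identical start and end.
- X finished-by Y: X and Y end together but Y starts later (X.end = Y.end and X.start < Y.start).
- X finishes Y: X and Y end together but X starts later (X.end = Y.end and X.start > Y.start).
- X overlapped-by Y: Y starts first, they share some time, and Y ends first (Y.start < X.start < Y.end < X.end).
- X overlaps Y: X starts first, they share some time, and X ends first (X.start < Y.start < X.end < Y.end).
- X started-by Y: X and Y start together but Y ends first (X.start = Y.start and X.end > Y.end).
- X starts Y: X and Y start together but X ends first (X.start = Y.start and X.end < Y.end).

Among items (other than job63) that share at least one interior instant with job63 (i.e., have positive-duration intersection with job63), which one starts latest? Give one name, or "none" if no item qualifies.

job56

Target job63 = [15:20, 18:40].
job51 [08:25, 08:50] → before → excluded.
job52 [06:55, 08:40] → before → excluded.
job53 [12:30, 13:35] → before → excluded.
job54 [15:30, 22:10] → overlapped-by → candidate.
job55 [10:20, 12:05] → before → excluded.
job56 [18:15, 18:30] → during → candidate.
job57 [08:50, 09:25] → before → excluded.
job58 [06:55, 08:20] → before → excluded.
job59 [07:00, 11:25] → before → excluded.
job60 [14:20, 20:50] → contains → candidate.
job61 [07:45, 16:15] → overlaps → candidate.
job62 [08:25, 16:30] → overlaps → candidate.
job64 [12:00, 12:25] → before → excluded.
Among candidates, latest start is 18:15 → job56.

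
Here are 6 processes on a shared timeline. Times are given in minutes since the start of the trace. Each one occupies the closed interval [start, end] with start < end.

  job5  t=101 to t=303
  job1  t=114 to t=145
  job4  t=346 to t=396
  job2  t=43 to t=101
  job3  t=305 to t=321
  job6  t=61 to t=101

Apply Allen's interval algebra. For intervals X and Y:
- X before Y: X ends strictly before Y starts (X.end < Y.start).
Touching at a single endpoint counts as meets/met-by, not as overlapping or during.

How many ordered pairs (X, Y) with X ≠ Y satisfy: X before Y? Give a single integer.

11

Checking all 30 ordered pairs for relation 'before'; matching pairs in alphabetical order:
(job1, job3): job1 before job3 ✓
(job1, job4): job1 before job4 ✓
(job2, job1): job2 before job1 ✓
(job2, job3): job2 before job3 ✓
(job2, job4): job2 before job4 ✓
(job3, job4): job3 before job4 ✓
(job5, job3): job5 before job3 ✓
(job5, job4): job5 before job4 ✓
(job6, job1): job6 before job1 ✓
(job6, job3): job6 before job3 ✓
(job6, job4): job6 before job4 ✓
Count: 11.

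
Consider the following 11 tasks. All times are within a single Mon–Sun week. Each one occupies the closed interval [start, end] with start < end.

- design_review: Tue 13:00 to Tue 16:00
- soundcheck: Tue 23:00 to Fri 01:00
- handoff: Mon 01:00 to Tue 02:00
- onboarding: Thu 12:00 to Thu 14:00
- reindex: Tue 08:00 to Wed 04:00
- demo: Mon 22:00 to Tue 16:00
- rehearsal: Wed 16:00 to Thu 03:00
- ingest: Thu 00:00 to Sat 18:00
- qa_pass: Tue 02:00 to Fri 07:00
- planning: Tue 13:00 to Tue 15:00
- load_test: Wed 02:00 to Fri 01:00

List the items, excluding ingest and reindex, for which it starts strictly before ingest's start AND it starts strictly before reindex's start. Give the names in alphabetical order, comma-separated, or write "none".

demo, handoff, qa_pass

Conditions: its start is strictly before ingest's start (X.start < Thu 00:00) AND its start is strictly before reindex's start (X.start < Tue 08:00).
demo: start Mon 22:00 < Thu 00:00? ✓; start Mon 22:00 < Tue 08:00? ✓ → yes.
design_review: start Tue 13:00 < Thu 00:00? ✓; start Tue 13:00 < Tue 08:00? ✗ → no.
handoff: start Mon 01:00 < Thu 00:00? ✓; start Mon 01:00 < Tue 08:00? ✓ → yes.
load_test: start Wed 02:00 < Thu 00:00? ✓; start Wed 02:00 < Tue 08:00? ✗ → no.
onboarding: start Thu 12:00 < Thu 00:00? ✗; start Thu 12:00 < Tue 08:00? ✗ → no.
planning: start Tue 13:00 < Thu 00:00? ✓; start Tue 13:00 < Tue 08:00? ✗ → no.
qa_pass: start Tue 02:00 < Thu 00:00? ✓; start Tue 02:00 < Tue 08:00? ✓ → yes.
rehearsal: start Wed 16:00 < Thu 00:00? ✓; start Wed 16:00 < Tue 08:00? ✗ → no.
soundcheck: start Tue 23:00 < Thu 00:00? ✓; start Tue 23:00 < Tue 08:00? ✗ → no.
Result: demo, handoff, qa_pass.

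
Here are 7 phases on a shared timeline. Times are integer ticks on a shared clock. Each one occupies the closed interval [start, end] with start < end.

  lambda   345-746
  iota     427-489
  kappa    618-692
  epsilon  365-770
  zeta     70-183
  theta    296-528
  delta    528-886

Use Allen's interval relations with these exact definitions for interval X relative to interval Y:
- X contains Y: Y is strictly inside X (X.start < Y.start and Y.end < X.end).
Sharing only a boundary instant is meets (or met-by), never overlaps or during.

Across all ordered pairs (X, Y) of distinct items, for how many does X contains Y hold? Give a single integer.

6

Checking all 42 ordered pairs for relation 'contains'; matching pairs in alphabetical order:
(delta, kappa): delta contains kappa ✓
(epsilon, iota): epsilon contains iota ✓
(epsilon, kappa): epsilon contains kappa ✓
(lambda, iota): lambda contains iota ✓
(lambda, kappa): lambda contains kappa ✓
(theta, iota): theta contains iota ✓
Count: 6.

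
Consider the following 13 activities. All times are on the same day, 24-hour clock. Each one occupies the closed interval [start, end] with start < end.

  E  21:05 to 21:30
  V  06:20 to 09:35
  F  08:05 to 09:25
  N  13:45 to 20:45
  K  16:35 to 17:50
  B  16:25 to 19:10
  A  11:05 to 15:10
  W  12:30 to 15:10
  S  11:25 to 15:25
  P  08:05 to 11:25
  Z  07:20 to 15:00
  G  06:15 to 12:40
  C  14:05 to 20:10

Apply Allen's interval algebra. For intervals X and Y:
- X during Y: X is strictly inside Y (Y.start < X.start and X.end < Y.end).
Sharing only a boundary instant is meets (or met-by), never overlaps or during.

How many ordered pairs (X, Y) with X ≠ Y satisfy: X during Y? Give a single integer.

Checking all 156 ordered pairs for relation 'during'; matching pairs in alphabetical order:
(B, C): B during C ✓
(B, N): B during N ✓
(C, N): C during N ✓
(F, G): F during G ✓
(F, V): F during V ✓
(F, Z): F during Z ✓
(K, B): K during B ✓
(K, C): K during C ✓
(K, N): K during N ✓
(P, G): P during G ✓
(P, Z): P during Z ✓
(V, G): V during G ✓
(W, S): W during S ✓
Count: 13.

13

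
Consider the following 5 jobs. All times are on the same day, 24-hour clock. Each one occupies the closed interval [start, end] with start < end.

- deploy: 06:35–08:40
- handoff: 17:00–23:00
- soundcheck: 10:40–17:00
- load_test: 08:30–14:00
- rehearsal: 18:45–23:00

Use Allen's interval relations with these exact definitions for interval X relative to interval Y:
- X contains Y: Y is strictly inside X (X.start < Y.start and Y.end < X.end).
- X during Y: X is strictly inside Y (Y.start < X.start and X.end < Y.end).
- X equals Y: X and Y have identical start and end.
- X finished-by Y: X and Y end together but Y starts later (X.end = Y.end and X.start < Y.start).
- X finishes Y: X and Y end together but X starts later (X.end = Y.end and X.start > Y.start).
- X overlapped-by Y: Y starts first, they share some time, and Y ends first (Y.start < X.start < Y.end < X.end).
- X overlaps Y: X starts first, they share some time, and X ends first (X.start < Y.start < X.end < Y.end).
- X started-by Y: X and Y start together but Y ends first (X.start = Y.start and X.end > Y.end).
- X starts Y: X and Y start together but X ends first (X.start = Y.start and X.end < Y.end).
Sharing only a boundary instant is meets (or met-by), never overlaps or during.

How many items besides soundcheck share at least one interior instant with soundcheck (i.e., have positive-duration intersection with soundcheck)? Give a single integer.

1

Target soundcheck = [10:40, 17:00].
deploy [06:35, 08:40] → before → no.
handoff [17:00, 23:00] → met-by → no.
load_test [08:30, 14:00] → overlaps → counts.
rehearsal [18:45, 23:00] → after → no.
Total: 1.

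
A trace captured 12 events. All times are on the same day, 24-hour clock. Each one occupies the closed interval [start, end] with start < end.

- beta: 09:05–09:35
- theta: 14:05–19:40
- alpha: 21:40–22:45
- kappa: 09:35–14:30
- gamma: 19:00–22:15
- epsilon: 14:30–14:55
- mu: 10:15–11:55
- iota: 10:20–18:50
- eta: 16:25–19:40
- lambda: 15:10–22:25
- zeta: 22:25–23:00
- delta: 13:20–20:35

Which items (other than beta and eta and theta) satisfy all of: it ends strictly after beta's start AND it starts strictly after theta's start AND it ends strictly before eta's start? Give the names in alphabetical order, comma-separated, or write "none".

Conditions: its end is strictly after beta's start (X.end > 09:05) AND its start is strictly after theta's start (X.start > 14:05) AND its end is strictly before eta's start (X.end < 16:25).
alpha: end 22:45 > 09:05? ✓; start 21:40 > 14:05? ✓; end 22:45 < 16:25? ✗ → no.
delta: end 20:35 > 09:05? ✓; start 13:20 > 14:05? ✗; end 20:35 < 16:25? ✗ → no.
epsilon: end 14:55 > 09:05? ✓; start 14:30 > 14:05? ✓; end 14:55 < 16:25? ✓ → yes.
gamma: end 22:15 > 09:05? ✓; start 19:00 > 14:05? ✓; end 22:15 < 16:25? ✗ → no.
iota: end 18:50 > 09:05? ✓; start 10:20 > 14:05? ✗; end 18:50 < 16:25? ✗ → no.
kappa: end 14:30 > 09:05? ✓; start 09:35 > 14:05? ✗; end 14:30 < 16:25? ✓ → no.
lambda: end 22:25 > 09:05? ✓; start 15:10 > 14:05? ✓; end 22:25 < 16:25? ✗ → no.
mu: end 11:55 > 09:05? ✓; start 10:15 > 14:05? ✗; end 11:55 < 16:25? ✓ → no.
zeta: end 23:00 > 09:05? ✓; start 22:25 > 14:05? ✓; end 23:00 < 16:25? ✗ → no.
Result: epsilon.

epsilon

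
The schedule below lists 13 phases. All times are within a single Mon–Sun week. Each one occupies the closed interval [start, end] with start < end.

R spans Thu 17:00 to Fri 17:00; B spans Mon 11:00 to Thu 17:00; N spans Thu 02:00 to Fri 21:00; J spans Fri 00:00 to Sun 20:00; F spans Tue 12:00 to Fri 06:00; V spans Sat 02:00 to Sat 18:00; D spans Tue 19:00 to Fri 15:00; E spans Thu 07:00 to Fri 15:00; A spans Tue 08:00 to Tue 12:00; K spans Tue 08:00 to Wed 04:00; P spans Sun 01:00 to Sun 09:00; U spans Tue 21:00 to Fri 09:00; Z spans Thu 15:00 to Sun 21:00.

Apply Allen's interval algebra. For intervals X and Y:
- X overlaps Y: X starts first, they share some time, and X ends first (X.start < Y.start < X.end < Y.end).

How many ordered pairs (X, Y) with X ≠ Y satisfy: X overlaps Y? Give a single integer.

Checking all 156 ordered pairs for relation 'overlaps'; matching pairs in alphabetical order:
(B, D): B overlaps D ✓
(B, E): B overlaps E ✓
(B, F): B overlaps F ✓
(B, N): B overlaps N ✓
(B, U): B overlaps U ✓
(B, Z): B overlaps Z ✓
(D, J): D overlaps J ✓
(D, N): D overlaps N ✓
(D, R): D overlaps R ✓
(D, Z): D overlaps Z ✓
(E, J): E overlaps J ✓
(E, R): E overlaps R ✓
(E, Z): E overlaps Z ✓
(F, D): F overlaps D ✓
(F, E): F overlaps E ✓
(F, J): F overlaps J ✓
(F, N): F overlaps N ✓
(F, R): F overlaps R ✓
(F, U): F overlaps U ✓
(F, Z): F overlaps Z ✓
(K, D): K overlaps D ✓
(K, F): K overlaps F ✓
(K, U): K overlaps U ✓
(N, J): N overlaps J ✓
... plus 7 further pairs not listed.
Count: 31.

31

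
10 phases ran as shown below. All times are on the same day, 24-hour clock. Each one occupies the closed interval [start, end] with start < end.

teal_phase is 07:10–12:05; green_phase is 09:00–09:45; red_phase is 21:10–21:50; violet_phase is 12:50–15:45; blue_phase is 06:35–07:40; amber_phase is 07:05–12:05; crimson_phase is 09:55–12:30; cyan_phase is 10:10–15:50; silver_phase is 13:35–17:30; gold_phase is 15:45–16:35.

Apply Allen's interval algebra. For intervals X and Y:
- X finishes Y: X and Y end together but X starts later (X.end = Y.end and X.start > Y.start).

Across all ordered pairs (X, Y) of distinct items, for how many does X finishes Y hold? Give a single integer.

1

Checking all 90 ordered pairs for relation 'finishes'; matching pairs in alphabetical order:
(teal_phase, amber_phase): teal_phase finishes amber_phase ✓
Count: 1.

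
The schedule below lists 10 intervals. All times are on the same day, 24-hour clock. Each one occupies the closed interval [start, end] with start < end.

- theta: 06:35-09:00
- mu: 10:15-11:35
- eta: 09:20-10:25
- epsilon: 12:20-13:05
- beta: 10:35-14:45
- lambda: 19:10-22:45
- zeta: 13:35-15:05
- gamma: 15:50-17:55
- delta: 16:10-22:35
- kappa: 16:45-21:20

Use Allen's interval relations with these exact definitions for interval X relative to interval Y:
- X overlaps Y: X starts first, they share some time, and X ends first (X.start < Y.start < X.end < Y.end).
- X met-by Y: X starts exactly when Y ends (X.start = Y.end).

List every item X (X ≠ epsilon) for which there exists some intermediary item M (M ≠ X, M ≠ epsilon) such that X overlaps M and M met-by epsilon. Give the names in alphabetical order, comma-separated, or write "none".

Target epsilon = [12:20, 13:05].
Intermediaries M with M met-by epsilon: none.
Union: none.

none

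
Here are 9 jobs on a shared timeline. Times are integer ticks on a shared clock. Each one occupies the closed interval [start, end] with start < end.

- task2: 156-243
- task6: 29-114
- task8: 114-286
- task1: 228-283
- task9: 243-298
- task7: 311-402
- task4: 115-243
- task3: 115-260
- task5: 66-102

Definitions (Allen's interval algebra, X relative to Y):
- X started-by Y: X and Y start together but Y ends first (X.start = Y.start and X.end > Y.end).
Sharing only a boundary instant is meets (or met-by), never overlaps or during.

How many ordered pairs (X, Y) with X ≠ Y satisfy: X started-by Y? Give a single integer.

Checking all 72 ordered pairs for relation 'started-by'; matching pairs in alphabetical order:
(task3, task4): task3 started-by task4 ✓
Count: 1.

1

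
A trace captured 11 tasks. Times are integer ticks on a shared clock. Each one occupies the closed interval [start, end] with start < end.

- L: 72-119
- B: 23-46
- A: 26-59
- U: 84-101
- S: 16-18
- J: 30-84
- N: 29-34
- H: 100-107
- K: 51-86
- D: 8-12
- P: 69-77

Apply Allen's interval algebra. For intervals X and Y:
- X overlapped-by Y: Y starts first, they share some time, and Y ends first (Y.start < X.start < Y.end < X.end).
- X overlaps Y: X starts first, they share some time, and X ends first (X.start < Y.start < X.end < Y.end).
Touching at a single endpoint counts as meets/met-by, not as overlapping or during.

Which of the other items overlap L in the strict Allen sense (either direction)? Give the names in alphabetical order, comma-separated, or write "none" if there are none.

Target L = [72, 119].
A [26, 59] → before → no.
B [23, 46] → before → no.
D [8, 12] → before → no.
H [100, 107] → during → no.
J [30, 84] → overlaps → yes.
K [51, 86] → overlaps → yes.
N [29, 34] → before → no.
P [69, 77] → overlaps → yes.
S [16, 18] → before → no.
U [84, 101] → during → no.
Result: J, K, P.

J, K, P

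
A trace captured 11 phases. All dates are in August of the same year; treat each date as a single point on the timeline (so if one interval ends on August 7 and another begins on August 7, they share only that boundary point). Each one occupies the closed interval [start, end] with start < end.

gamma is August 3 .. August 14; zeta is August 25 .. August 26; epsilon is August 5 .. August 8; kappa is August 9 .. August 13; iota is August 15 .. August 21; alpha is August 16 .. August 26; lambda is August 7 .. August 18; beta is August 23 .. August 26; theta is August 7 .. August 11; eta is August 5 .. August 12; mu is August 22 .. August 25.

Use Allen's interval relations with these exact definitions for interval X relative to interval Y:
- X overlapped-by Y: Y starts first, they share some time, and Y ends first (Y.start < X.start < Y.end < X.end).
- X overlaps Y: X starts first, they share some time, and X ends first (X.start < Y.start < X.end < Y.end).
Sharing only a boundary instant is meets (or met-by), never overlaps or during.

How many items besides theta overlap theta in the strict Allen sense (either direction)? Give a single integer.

2

Target theta = [August 7, August 11].
alpha [August 16, August 26] → after → no.
beta [August 23, August 26] → after → no.
epsilon [August 5, August 8] → overlaps → counts.
eta [August 5, August 12] → contains → no.
gamma [August 3, August 14] → contains → no.
iota [August 15, August 21] → after → no.
kappa [August 9, August 13] → overlapped-by → counts.
lambda [August 7, August 18] → started-by → no.
mu [August 22, August 25] → after → no.
zeta [August 25, August 26] → after → no.
Total: 2.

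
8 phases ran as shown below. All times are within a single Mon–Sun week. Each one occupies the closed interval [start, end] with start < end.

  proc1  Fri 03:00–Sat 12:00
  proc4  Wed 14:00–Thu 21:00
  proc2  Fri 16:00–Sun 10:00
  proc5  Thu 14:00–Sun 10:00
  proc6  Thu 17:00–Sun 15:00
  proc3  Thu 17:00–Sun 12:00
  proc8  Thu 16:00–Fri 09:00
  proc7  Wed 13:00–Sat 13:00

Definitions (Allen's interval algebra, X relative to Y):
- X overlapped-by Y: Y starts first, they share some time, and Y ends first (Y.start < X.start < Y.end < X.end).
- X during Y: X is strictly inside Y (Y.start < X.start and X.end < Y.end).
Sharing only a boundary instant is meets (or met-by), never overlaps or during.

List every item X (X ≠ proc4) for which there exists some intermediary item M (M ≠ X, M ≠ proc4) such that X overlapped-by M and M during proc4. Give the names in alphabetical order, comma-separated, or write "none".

none

Target proc4 = [Wed 14:00, Thu 21:00].
Intermediaries M with M during proc4: none.
Union: none.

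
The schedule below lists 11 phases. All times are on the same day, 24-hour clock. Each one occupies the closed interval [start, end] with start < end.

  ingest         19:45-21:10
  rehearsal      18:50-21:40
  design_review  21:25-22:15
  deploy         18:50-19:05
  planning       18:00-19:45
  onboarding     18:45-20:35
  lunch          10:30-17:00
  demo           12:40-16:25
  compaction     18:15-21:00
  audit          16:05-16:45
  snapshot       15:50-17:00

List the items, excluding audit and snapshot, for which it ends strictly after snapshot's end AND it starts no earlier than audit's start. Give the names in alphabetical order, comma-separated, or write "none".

compaction, deploy, design_review, ingest, onboarding, planning, rehearsal

Conditions: its end is strictly after snapshot's end (X.end > 17:00) AND its start is no earlier than audit's start (X.start >= 16:05).
compaction: end 21:00 > 17:00? ✓; start 18:15 >= 16:05? ✓ → yes.
demo: end 16:25 > 17:00? ✗; start 12:40 >= 16:05? ✗ → no.
deploy: end 19:05 > 17:00? ✓; start 18:50 >= 16:05? ✓ → yes.
design_review: end 22:15 > 17:00? ✓; start 21:25 >= 16:05? ✓ → yes.
ingest: end 21:10 > 17:00? ✓; start 19:45 >= 16:05? ✓ → yes.
lunch: end 17:00 > 17:00? ✗; start 10:30 >= 16:05? ✗ → no.
onboarding: end 20:35 > 17:00? ✓; start 18:45 >= 16:05? ✓ → yes.
planning: end 19:45 > 17:00? ✓; start 18:00 >= 16:05? ✓ → yes.
rehearsal: end 21:40 > 17:00? ✓; start 18:50 >= 16:05? ✓ → yes.
Result: compaction, deploy, design_review, ingest, onboarding, planning, rehearsal.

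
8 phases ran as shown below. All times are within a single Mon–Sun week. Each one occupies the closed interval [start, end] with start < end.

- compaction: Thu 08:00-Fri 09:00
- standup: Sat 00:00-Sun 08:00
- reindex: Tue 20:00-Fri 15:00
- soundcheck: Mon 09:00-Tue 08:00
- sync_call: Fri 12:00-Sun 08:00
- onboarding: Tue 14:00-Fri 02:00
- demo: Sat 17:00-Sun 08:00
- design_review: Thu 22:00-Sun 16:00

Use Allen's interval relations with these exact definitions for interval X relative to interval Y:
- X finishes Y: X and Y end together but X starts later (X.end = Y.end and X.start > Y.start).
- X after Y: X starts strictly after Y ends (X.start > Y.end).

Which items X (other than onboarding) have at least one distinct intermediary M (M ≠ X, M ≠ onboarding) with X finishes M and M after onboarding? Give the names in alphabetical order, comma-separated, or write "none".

Target onboarding = [Tue 14:00, Fri 02:00].
Intermediaries M with M after onboarding: demo, standup, sync_call.
Via demo — items with X finishes demo: none.
Via standup — items with X finishes standup: demo.
Via sync_call — items with X finishes sync_call: demo, standup.
Union: demo, standup.

demo, standup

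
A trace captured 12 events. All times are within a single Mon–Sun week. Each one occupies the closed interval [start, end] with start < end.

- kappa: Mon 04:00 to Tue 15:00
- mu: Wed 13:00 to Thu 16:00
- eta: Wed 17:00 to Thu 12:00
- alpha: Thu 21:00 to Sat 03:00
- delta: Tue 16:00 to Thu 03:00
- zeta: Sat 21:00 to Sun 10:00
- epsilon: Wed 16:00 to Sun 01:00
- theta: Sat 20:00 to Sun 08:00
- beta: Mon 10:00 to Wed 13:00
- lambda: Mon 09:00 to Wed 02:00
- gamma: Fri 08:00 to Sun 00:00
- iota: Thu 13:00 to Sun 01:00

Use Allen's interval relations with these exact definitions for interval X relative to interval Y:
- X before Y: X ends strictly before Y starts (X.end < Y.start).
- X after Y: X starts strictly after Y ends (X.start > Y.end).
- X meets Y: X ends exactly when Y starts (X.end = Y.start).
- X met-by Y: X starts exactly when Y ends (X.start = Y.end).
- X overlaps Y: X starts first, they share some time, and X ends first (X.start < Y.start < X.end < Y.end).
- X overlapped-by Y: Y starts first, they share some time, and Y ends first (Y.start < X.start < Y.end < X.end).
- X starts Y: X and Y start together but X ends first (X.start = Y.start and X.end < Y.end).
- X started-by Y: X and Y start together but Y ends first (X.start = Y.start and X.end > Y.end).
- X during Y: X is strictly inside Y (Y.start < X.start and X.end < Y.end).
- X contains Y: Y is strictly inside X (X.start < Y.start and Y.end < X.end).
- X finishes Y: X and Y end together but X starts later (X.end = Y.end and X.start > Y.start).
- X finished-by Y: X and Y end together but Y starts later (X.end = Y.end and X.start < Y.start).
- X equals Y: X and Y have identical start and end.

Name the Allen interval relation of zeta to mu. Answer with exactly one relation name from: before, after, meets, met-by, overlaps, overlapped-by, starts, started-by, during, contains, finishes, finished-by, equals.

zeta = [Sat 21:00, Sun 10:00]; mu = [Wed 13:00, Thu 16:00].
Compare endpoints: zeta.start > mu.start, zeta.start > mu.end, zeta.end > mu.start, zeta.end > mu.end.
That pattern is 'after'.

after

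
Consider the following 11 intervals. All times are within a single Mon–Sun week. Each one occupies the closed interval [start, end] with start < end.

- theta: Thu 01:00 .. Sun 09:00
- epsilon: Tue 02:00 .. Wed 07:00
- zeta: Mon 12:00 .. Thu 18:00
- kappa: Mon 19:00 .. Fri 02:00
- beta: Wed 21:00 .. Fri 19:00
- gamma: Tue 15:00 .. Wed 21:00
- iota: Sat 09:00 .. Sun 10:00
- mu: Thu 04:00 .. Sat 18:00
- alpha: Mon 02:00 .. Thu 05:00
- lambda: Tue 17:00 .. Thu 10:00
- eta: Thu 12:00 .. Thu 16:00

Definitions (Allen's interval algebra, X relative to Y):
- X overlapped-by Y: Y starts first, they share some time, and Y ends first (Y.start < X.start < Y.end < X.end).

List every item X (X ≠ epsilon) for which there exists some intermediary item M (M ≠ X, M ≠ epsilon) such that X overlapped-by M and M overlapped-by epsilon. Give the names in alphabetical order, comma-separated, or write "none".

Target epsilon = [Tue 02:00, Wed 07:00].
Intermediaries M with M overlapped-by epsilon: gamma, lambda.
Via gamma — items with X overlapped-by gamma: lambda.
Via lambda — items with X overlapped-by lambda: beta, mu, theta.
Union: beta, lambda, mu, theta.

beta, lambda, mu, theta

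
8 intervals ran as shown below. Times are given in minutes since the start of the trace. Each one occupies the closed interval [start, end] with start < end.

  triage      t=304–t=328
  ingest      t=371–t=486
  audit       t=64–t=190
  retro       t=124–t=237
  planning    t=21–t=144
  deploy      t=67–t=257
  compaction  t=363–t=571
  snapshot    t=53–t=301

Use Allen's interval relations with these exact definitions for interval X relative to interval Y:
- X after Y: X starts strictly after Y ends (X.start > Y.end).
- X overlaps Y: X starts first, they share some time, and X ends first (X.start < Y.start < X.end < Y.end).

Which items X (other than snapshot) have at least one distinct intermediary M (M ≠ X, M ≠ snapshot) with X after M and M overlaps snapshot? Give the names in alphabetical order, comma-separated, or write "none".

compaction, ingest, triage

Target snapshot = [t=53, t=301].
Intermediaries M with M overlaps snapshot: planning.
Via planning — items with X after planning: compaction, ingest, triage.
Union: compaction, ingest, triage.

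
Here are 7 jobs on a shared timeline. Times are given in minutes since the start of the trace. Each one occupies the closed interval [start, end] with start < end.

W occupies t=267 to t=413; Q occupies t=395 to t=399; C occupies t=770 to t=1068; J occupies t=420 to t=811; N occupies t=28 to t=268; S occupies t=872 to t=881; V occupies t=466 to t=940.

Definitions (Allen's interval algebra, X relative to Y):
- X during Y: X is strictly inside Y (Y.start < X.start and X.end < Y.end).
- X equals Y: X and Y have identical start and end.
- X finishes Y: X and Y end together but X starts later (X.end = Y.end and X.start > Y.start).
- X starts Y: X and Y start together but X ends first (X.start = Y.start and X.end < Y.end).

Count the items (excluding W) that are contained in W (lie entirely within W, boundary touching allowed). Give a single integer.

1

Target W = [t=267, t=413].
C [t=770, t=1068] → after → no.
J [t=420, t=811] → after → no.
N [t=28, t=268] → overlaps → no.
Q [t=395, t=399] → during → counts.
S [t=872, t=881] → after → no.
V [t=466, t=940] → after → no.
Total: 1.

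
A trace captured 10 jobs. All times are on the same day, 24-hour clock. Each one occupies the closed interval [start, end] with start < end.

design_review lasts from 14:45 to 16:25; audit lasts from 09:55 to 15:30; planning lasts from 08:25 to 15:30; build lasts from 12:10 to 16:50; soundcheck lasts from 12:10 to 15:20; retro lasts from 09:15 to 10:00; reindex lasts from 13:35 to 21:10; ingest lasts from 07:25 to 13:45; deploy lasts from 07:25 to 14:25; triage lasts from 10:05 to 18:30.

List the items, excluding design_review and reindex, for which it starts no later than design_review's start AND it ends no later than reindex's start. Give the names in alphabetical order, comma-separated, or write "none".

Conditions: its start is no later than design_review's start (X.start <= 14:45) AND its end is no later than reindex's start (X.end <= 13:35).
audit: start 09:55 <= 14:45? ✓; end 15:30 <= 13:35? ✗ → no.
build: start 12:10 <= 14:45? ✓; end 16:50 <= 13:35? ✗ → no.
deploy: start 07:25 <= 14:45? ✓; end 14:25 <= 13:35? ✗ → no.
ingest: start 07:25 <= 14:45? ✓; end 13:45 <= 13:35? ✗ → no.
planning: start 08:25 <= 14:45? ✓; end 15:30 <= 13:35? ✗ → no.
retro: start 09:15 <= 14:45? ✓; end 10:00 <= 13:35? ✓ → yes.
soundcheck: start 12:10 <= 14:45? ✓; end 15:20 <= 13:35? ✗ → no.
triage: start 10:05 <= 14:45? ✓; end 18:30 <= 13:35? ✗ → no.
Result: retro.

retro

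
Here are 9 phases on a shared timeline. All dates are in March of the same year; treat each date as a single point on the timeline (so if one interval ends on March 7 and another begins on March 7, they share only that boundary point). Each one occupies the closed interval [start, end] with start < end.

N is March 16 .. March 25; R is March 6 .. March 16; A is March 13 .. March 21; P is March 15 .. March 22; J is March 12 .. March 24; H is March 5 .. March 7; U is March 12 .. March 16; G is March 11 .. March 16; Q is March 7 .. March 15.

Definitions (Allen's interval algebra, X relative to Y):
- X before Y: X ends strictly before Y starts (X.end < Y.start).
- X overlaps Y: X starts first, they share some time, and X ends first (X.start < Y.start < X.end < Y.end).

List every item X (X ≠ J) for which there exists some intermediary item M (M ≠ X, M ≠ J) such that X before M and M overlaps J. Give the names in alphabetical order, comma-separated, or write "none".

Target J = [March 12, March 24].
Intermediaries M with M overlaps J: G, Q, R.
Via G — items with X before G: H.
Via Q — items with X before Q: none.
Via R — items with X before R: none.
Union: H.

H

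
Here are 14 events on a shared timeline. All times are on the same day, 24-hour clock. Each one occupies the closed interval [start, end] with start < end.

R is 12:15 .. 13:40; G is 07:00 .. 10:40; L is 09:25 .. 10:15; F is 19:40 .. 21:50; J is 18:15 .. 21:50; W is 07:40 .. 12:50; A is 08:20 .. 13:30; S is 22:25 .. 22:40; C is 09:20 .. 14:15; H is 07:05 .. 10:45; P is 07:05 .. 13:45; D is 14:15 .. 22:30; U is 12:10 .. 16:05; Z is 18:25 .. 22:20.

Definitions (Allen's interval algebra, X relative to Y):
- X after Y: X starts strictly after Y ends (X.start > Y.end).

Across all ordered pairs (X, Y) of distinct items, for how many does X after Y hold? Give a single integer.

Checking all 182 ordered pairs for relation 'after'; matching pairs in alphabetical order:
(D, A): D after A ✓
(D, G): D after G ✓
(D, H): D after H ✓
(D, L): D after L ✓
(D, P): D after P ✓
(D, R): D after R ✓
(D, W): D after W ✓
(F, A): F after A ✓
(F, C): F after C ✓
(F, G): F after G ✓
(F, H): F after H ✓
(F, L): F after L ✓
(F, P): F after P ✓
(F, R): F after R ✓
(F, U): F after U ✓
(F, W): F after W ✓
(J, A): J after A ✓
(J, C): J after C ✓
(J, G): J after G ✓
(J, H): J after H ✓
(J, L): J after L ✓
(J, P): J after P ✓
(J, R): J after R ✓
(J, U): J after U ✓
... plus 28 further pairs not listed.
Count: 52.

52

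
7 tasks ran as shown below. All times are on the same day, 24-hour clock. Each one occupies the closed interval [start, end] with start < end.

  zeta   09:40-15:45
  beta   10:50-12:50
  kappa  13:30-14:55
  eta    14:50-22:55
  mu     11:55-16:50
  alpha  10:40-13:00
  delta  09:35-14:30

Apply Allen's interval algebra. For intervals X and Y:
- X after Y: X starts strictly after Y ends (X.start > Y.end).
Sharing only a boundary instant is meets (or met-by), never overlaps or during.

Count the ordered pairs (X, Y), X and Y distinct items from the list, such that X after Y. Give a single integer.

5

Checking all 42 ordered pairs for relation 'after'; matching pairs in alphabetical order:
(eta, alpha): eta after alpha ✓
(eta, beta): eta after beta ✓
(eta, delta): eta after delta ✓
(kappa, alpha): kappa after alpha ✓
(kappa, beta): kappa after beta ✓
Count: 5.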